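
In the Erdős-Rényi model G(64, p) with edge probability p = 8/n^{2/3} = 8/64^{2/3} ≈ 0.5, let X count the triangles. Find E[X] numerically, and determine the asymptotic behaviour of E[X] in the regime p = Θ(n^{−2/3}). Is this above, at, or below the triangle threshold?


Number of potential triangles: C(64, 3) = 41664.
Each occurs with probability p³ ≈ (0.5)³ ≈ 1.2500000e-01.
By linearity: E[X] = C(64, 3)·p³ ≈ 41664 · 1.2500000e-01 ≈ 5208.00000.
Since α = 2/3 < 1, p = c/n^{2/3} ≫ 1/n is above the triangle threshold p ~ 1/n. Asymptotically E[X] ~ (c³/6)·n^{3(1−α)} = (8³/6)·n^{1} → ∞; triangles are abundant w.h.p.

E[X] ≈ 5208.00000; in regime p = Θ(1/n^{2/3}) E[X] diverges (above the triangle threshold p ~ 1/n).


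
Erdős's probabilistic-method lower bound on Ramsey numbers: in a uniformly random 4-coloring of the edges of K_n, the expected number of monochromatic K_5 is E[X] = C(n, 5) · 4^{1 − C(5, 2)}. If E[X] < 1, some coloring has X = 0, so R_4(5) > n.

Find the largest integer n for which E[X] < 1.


We need C(n, 5) · 4^{1 − 10} < 1, i.e. C(n, 5) < 4^{10 − 1} = 262144.
Check values of n near the boundary:
  n = 31: C(31, 5) = 169911; 169911 < 262144? YES
  n = 32: C(32, 5) = 201376; 201376 < 262144? YES
  n = 33: C(33, 5) = 237336; 237336 < 262144? YES
  n = 34: C(34, 5) = 278256; 278256 < 262144? NO
  n = 35: C(35, 5) = 324632; 324632 < 262144? NO
  n = 36: C(36, 5) = 376992; 376992 < 262144? NO
The largest n with C(n, 5) < 262144 is n = 33 (where E[X] = 29667/32768 ≈ 0.90536). Hence R_4(5) > 33, i.e. R_4(5) ≥ 34.

Largest n = 33; hence R_4(5) > 33.


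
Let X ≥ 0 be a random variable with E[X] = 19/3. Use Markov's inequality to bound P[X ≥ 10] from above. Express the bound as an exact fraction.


μ = E[X] = 19/3, a = 10.
Markov: P[X ≥ 10] ≤ μ/a = (19/3)/10 = 19/30.
Numerically: ≈ 0.6333.
(Since a = 10 > μ = 6.3333, the bound 19/30 is < 1 and informative.)

P[X ≥ 10] ≤ 19/30 ≈ 0.6333.


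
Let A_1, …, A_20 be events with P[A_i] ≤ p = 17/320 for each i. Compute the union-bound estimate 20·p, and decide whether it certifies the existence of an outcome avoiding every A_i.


Union bound: P[∪_{i=1}^{20} A_i] ≤ Σ_i P[A_i] ≤ 20·p = 20·(17/320) = 17/16.
Numerically: 17/16 ≈ 1.06250.
Is 17/16 < 1? NO.
Since the bound 17/16 is ≥ 1, the union bound is uninformative here; it does NOT by itself certify existence.

20·p = 17/16 ≈ 1.06250; existence NOT certified by the union bound.


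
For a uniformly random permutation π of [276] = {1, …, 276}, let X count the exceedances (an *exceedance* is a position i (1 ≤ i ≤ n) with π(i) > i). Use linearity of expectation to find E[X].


Write X = Σ_{i=1}^{276} X_i, where X_i = 1_{π(i) > i}.
For each fixed i, π(i) is uniform over {1, …, 276} (marginal of a uniform permutation), so P[π(i) > i] = (n − i)/n. Summing: Σ_{i=1}^{276} (n − i)/n = (0 + 1 + … + 275)/276 = 276(276 − 1)/(2·276) = (276 − 1)/2.
Hence E[X] = Σ_{i=1}^{276} (276 − i)/276 = 275/2 ≈ 137.500000.

E[X] = 275/2 = 137.500000.


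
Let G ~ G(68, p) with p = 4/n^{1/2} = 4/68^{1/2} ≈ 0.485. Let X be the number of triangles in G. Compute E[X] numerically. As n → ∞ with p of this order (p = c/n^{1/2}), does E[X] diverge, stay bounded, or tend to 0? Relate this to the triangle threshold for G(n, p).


Number of potential triangles: C(68, 3) = 50116.
Each occurs with probability p³ ≈ (0.485)³ ≈ 1.14134e-01.
By linearity: E[X] = C(68, 3)·p³ ≈ 50116 · 1.14134e-01 ≈ 5719.960.
Since α = 1/2 < 1, p = c/n^{1/2} ≫ 1/n is above the triangle threshold p ~ 1/n. Asymptotically E[X] ~ (c³/6)·n^{3(1−α)} = (4³/6)·n^{1.5} → ∞; triangles are abundant w.h.p.

E[X] ≈ 5719.960; in regime p = Θ(1/n^{1/2}) E[X] diverges (above the triangle threshold p ~ 1/n).


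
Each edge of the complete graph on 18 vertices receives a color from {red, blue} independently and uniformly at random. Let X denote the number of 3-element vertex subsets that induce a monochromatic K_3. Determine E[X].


Let X = Σ_S X_S over the C(18, 3) = 816 subsets S of size 3, where X_S = 1 if the K_3 on S is monochromatic.
For a fixed S, the K_3 on S has C(3, 2) = 3 edges. P[all 3 edges red] = (1/2)^3, and likewise for blue, so P[monochromatic] = 2·(1/2)^3 = 2^{1 − 3} = 1/4.
By linearity: E[X] = C(18, 3) · 2^{1 − 3} = 816 · 1/4 = 204.
Numerically: E[X] ≈ 204.000000.

E[X] = C(18,3)·2^(1−C(3,2)) = 204 ≈ 204.000000.


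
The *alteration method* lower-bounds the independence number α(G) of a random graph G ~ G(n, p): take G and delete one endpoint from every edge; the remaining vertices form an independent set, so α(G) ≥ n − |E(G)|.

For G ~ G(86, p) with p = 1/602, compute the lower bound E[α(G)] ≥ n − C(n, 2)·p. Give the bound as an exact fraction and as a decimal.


E[|E(G)|] = C(86, 2)·p = 3655 · (1/602) = 85/14.
E[α(G)] ≥ n − E[|E(G)|] = 86 − 85/14 = 1119/14.
Numerically: ≈ 79.9286.
(This is only a lower bound; the true E[α(G)] may be larger.)

E[α(G)] ≥ 1119/14 ≈ 79.9286.


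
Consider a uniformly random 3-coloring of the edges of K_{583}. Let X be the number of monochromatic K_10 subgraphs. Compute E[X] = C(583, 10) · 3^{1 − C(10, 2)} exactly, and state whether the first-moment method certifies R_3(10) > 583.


E[X] = C(583, 10) · 3^{1 − 45} = 1156690232601431494120 · 3^{−44} = 1156690232601431494120/984770902183611232881.
As a reduced fraction: E[X] = 1156690232601431494120/984770902183611232881 ≈ 1.174578.
Is E[X] < 1? NO.
Since E[X] ≥ 1, the first-moment bound is inconclusive at n = 583; it does NOT by itself certify R_3(10) > 583.

E[X] = 1156690232601431494120/984770902183611232881 ≈ 1.174578; E[X] ≥ 1; first-moment method inconclusive here.


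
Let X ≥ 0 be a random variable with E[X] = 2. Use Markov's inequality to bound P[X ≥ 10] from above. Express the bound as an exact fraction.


μ = E[X] = 2, a = 10.
Markov: P[X ≥ 10] ≤ μ/a = (2)/10 = 1/5.
Numerically: ≈ 0.2000.
(Since a = 10 > μ = 2.0000, the bound 1/5 is < 1 and informative.)

P[X ≥ 10] ≤ 1/5 ≈ 0.2000.


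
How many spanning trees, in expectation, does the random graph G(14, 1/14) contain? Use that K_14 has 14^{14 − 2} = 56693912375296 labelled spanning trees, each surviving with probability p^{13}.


K_14 has 14^{14 − 2} = 56693912375296 labelled spanning trees.
For each such spanning tree H, let X_H = 1 if all 13 edges of H are present in G. Then P[X_H = 1] = p^{13} = (1/14)^{13} = 1/793714773254144.
Summing the indicators: E[X] = Σ_H E[X_H] = 56693912375296 · p^{13} = 56693912375296 · 1/793714773254144 = 1/14.
Numerically: E[X] ≈ 0.0714.

E[X] = 56693912375296 · (1/14)^{13} = 1/14 ≈ 0.0714.


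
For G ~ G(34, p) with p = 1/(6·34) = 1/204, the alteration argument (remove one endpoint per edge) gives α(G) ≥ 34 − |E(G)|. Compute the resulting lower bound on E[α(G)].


E[|E(G)|] = C(34, 2)·p = 561 · (1/204) = 11/4.
E[α(G)] ≥ n − E[|E(G)|] = 34 − 11/4 = 125/4.
Numerically: ≈ 31.25000.
(This is only a lower bound; the true E[α(G)] may be larger.)

E[α(G)] ≥ 125/4 ≈ 31.25000.


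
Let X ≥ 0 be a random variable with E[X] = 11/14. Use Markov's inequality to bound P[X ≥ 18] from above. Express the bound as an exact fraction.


μ = E[X] = 11/14, a = 18.
Markov: P[X ≥ 18] ≤ μ/a = (11/14)/18 = 11/252.
Numerically: ≈ 0.043651.
(Since a = 18 > μ = 0.785714, the bound 11/252 is < 1 and informative.)

P[X ≥ 18] ≤ 11/252 ≈ 0.043651.


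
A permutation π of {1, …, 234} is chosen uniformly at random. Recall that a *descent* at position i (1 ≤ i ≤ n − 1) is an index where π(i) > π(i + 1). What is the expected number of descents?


Write X = Σ X_I over i = 1, …, 233, with X_I the indicator of one descent.
There are 233 indicators.
For each fixed i, the pair (π(i), π(i+1)) is a uniformly random ordered pair of distinct values from {1, …, 234}; by symmetry P[π(i) > π(i+1)] = 1/2.
By linearity: E[X] = 233 · (1/2) = (234 − 1) · (1/2) = 233/2 ≈ 116.50000.

E[X] = 233/2 = 116.50000.


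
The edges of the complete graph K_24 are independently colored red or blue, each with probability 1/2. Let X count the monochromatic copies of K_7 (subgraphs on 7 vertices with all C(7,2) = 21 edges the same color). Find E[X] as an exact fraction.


Let X = Σ_S X_S over the C(24, 7) = 346104 subsets S of size 7, where X_S = 1 if the K_7 on S is monochromatic.
For a fixed S, the K_7 on S has C(7, 2) = 21 edges. P[all 21 edges red] = (1/2)^21, and likewise for blue, so P[monochromatic] = 2·(1/2)^21 = 2^{1 − 21} = 1/1048576.
By linearity of expectation: E[X] = C(24, 7) · 2^{1 − 21} = 346104 · 1/1048576 = 43263/131072.
Numerically: E[X] ≈ 0.330.

E[X] = C(24,7)·2^(1−C(7,2)) = 43263/131072 ≈ 0.330.


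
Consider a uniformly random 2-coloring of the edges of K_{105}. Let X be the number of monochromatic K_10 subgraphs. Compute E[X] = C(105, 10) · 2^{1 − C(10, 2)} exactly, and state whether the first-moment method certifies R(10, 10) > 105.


E[X] = C(105, 10) · 2^{1 − 45} = 28848458598960 · 2^{−44} = 28848458598960/17592186044416.
As a reduced fraction: E[X] = 1803028662435/1099511627776 ≈ 1.639845.
Is E[X] < 1? NO.
Since E[X] ≥ 1, the first-moment bound is inconclusive at n = 105; it does NOT by itself certify R(10, 10) > 105.

E[X] = 1803028662435/1099511627776 ≈ 1.639845; E[X] ≥ 1; first-moment method inconclusive here.


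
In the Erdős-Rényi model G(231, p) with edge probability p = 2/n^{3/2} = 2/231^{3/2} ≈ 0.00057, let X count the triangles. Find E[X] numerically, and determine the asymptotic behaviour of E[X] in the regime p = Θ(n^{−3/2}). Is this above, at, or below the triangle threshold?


Number of potential triangles: C(231, 3) = 2027795.
Each occurs with probability p³ ≈ (0.00057)³ ≈ 1.84857e-10.
By linearity: E[X] = C(231, 3)·p³ ≈ 2027795 · 1.84857e-10 ≈ 0.000.
Since α = 3/2 > 1, p = c/n^{3/2} = o(1/n) is below the triangle threshold p ~ 1/n. Asymptotically E[X] ~ (c³/6)·n^{3(1−α)} = (2³/6)·n^{-1.5} → 0, so by Markov's inequality G has no triangles w.h.p.

E[X] ≈ 0.000; in regime p = Θ(1/n^{3/2}) E[X] tends to 0 (below the triangle threshold p ~ 1/n).


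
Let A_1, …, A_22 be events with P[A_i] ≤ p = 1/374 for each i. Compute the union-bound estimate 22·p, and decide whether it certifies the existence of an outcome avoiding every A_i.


Union bound: P[∪_{i=1}^{22} A_i] ≤ Σ_i P[A_i] ≤ 22·p = 22·(1/374) = 1/17.
Numerically: 1/17 ≈ 0.058824.
Is 1/17 < 1? YES.
Since P[∪ A_i] ≤ 1/17 < 1, the complement has P[∩ A_i^c] ≥ 1 − 1/17 = 16/17 > 0, so some outcome avoids every A_i.

22·p = 1/17 ≈ 0.058824; existence CERTIFIED by the union bound.


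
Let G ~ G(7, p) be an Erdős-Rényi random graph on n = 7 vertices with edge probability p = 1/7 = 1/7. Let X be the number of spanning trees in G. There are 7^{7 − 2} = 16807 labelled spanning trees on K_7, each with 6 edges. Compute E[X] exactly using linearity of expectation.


K_7 has 7^{7 − 2} = 16807 labelled spanning trees.
For each such spanning tree H, let X_H = 1 if all 6 edges of H are present in G. Then P[X_H = 1] = p^{6} = (1/7)^{6} = 1/117649.
By linearity: E[X] = Σ_H E[X_H] = 16807 · p^{6} = 16807 · 1/117649 = 1/7.
Numerically: E[X] ≈ 0.142857.

E[X] = 16807 · (1/7)^{6} = 1/7 ≈ 0.142857.


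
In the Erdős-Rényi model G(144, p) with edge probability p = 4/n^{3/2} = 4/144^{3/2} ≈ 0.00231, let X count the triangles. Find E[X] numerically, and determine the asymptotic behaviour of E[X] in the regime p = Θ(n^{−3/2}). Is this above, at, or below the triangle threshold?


Number of potential triangles: C(144, 3) = 487344.
Each occurs with probability p³ ≈ (0.00231)³ ≈ 1.24036e-08.
By linearity: E[X] = C(144, 3)·p³ ≈ 487344 · 1.24036e-08 ≈ 0.006.
Since α = 3/2 > 1, p = c/n^{3/2} = o(1/n) is below the triangle threshold p ~ 1/n. Asymptotically E[X] ~ (c³/6)·n^{3(1−α)} = (4³/6)·n^{-1.5} → 0, so by Markov's inequality G has no triangles w.h.p.

E[X] ≈ 0.006; in regime p = Θ(1/n^{3/2}) E[X] tends to 0 (below the triangle threshold p ~ 1/n).


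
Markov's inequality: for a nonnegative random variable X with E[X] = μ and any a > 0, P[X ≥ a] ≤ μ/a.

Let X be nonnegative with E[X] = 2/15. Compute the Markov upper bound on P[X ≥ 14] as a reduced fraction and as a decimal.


μ = E[X] = 2/15, a = 14.
Markov: P[X ≥ 14] ≤ μ/a = (2/15)/14 = 1/105.
Numerically: ≈ 0.009524.
(Since a = 14 > μ = 0.133333, the bound 1/105 is < 1 and informative.)

P[X ≥ 14] ≤ 1/105 ≈ 0.009524.


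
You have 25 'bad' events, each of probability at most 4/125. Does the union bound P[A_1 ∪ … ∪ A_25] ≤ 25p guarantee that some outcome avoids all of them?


Union bound: P[∪_{i=1}^{25} A_i] ≤ Σ_i P[A_i] ≤ 25·p = 25·(4/125) = 4/5.
Numerically: 4/5 ≈ 0.800.
Is 4/5 < 1? YES.
Since P[∪ A_i] ≤ 4/5 < 1, the complement has P[∩ A_i^c] ≥ 1 − 4/5 = 1/5 > 0, so some outcome avoids every A_i.

25·p = 4/5 ≈ 0.800; existence CERTIFIED by the union bound.


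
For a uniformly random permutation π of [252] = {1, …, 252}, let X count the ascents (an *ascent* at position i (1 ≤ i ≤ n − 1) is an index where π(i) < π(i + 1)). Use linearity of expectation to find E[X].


Write X = Σ X_I over i = 1, …, 251, with X_I the indicator of one ascent.
There are 251 indicators.
For each fixed i, the pair (π(i), π(i+1)) is a uniformly random ordered pair of distinct values from {1, …, 252}; by symmetry P[π(i) < π(i+1)] = 1/2.
By linearity: E[X] = 251 · (1/2) = (252 − 1) · (1/2) = 251/2 ≈ 125.50000.

E[X] = 251/2 = 125.50000.


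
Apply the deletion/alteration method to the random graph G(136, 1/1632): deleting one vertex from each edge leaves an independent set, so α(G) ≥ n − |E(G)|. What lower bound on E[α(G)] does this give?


E[|E(G)|] = C(136, 2)·p = 9180 · (1/1632) = 45/8.
E[α(G)] ≥ n − E[|E(G)|] = 136 − 45/8 = 1043/8.
Numerically: ≈ 130.3750.
(This is only a lower bound; the true E[α(G)] may be larger.)

E[α(G)] ≥ 1043/8 ≈ 130.3750.


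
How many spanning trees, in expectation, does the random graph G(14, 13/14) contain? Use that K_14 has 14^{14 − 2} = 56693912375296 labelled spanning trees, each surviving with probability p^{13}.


K_14 has 14^{14 − 2} = 56693912375296 labelled spanning trees.
For each such spanning tree H, let X_H = 1 if all 13 edges of H are present in G. Then P[X_H = 1] = p^{13} = (13/14)^{13} = 302875106592253/793714773254144.
Summing the indicators: E[X] = Σ_H E[X_H] = 56693912375296 · p^{13} = 56693912375296 · 302875106592253/793714773254144 = 302875106592253/14.
Numerically: E[X] ≈ 2.16e+13.

E[X] = 56693912375296 · (13/14)^{13} = 302875106592253/14 ≈ 2.16e+13.


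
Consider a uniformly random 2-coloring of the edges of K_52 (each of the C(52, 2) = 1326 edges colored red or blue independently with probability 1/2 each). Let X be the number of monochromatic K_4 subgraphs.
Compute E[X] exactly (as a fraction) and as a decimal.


Let X = Σ_S X_S over the C(52, 4) = 270725 subsets S of size 4, where X_S = 1 if the K_4 on S is monochromatic.
For a fixed S, the K_4 on S has C(4, 2) = 6 edges. P[all 6 edges red] = (1/2)^6, and likewise for blue, so P[monochromatic] = 2·(1/2)^6 = 2^{1 − 6} = 1/32.
Summing: E[X] = C(52, 4) · 2^{1 − 6} = 270725 · 1/32 = 270725/32.
Numerically: E[X] ≈ 8460.1562.

E[X] = C(52,4)·2^(1−C(4,2)) = 270725/32 ≈ 8460.1562.


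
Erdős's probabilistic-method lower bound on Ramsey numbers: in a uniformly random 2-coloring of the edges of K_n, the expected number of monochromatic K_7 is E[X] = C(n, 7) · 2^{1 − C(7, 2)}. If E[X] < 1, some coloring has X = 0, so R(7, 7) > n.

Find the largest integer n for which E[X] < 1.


We need C(n, 7) · 2^{1 − 21} < 1, i.e. C(n, 7) < 2^{21 − 1} = 1048576.
Check values of n near the boundary:
  n = 24: C(24, 7) = 346104; 346104 < 1048576? YES
  n = 25: C(25, 7) = 480700; 480700 < 1048576? YES
  n = 26: C(26, 7) = 657800; 657800 < 1048576? YES
  n = 27: C(27, 7) = 888030; 888030 < 1048576? YES
  n = 28: C(28, 7) = 1184040; 1184040 < 1048576? NO
  n = 29: C(29, 7) = 1560780; 1560780 < 1048576? NO
  n = 30: C(30, 7) = 2035800; 2035800 < 1048576? NO
The largest n with C(n, 7) < 1048576 is n = 27 (where E[X] = 444015/524288 ≈ 0.84689). Hence R(7, 7) > 27, i.e. R(7, 7) ≥ 28.

Largest n = 27; hence R(7, 7) > 27.


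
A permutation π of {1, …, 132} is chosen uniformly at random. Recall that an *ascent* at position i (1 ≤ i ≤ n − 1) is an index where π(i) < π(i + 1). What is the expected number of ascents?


Write X = Σ X_I over i = 1, …, 131, with X_I the indicator of one ascent.
There are 131 indicators.
For each fixed i, the pair (π(i), π(i+1)) is a uniformly random ordered pair of distinct values from {1, …, 132}; by symmetry P[π(i) < π(i+1)] = 1/2.
By linearity: E[X] = 131 · (1/2) = (132 − 1) · (1/2) = 131/2 ≈ 65.50000.

E[X] = 131/2 = 65.50000.


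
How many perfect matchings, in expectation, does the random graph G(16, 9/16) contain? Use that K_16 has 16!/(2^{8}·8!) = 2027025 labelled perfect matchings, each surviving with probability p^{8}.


K_16 has 16!/(2^{8}·8!) = 2027025 labelled perfect matchings.
For each such perfect matching H, let X_H = 1 if all 8 edges of H are present in G. Then P[X_H = 1] = p^{8} = (9/16)^{8} = 43046721/4294967296.
By linearity: E[X] = Σ_H E[X_H] = 2027025 · p^{8} = 2027025 · 43046721/4294967296 = 87256779635025/4294967296.
Numerically: E[X] ≈ 2.03e+04.

E[X] = 2027025 · (9/16)^{8} = 87256779635025/4294967296 ≈ 2.03e+04.


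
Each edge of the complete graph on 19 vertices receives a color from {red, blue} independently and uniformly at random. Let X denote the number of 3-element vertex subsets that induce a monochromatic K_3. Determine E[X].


Let X = Σ_S X_S over the C(19, 3) = 969 subsets S of size 3, where X_S = 1 if the K_3 on S is monochromatic.
For a fixed S, the K_3 on S has C(3, 2) = 3 edges. P[all 3 edges red] = (1/2)^3, and likewise for blue, so P[monochromatic] = 2·(1/2)^3 = 2^{1 − 3} = 1/4.
Summing: E[X] = C(19, 3) · 2^{1 − 3} = 969 · 1/4 = 969/4.
Numerically: E[X] ≈ 242.250.

E[X] = C(19,3)·2^(1−C(3,2)) = 969/4 ≈ 242.250.


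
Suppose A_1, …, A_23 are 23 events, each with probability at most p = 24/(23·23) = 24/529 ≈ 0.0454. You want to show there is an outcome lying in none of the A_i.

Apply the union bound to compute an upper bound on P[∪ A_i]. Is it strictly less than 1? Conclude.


Union bound: P[∪_{i=1}^{23} A_i] ≤ Σ_i P[A_i] ≤ 23·p = 23·(24/529) = 24/23.
Numerically: 24/23 ≈ 1.0435.
Is 24/23 < 1? NO.
Since the bound 24/23 is ≥ 1, the union bound is uninformative here; it does NOT by itself certify existence.

23·p = 24/23 ≈ 1.0435; existence NOT certified by the union bound.


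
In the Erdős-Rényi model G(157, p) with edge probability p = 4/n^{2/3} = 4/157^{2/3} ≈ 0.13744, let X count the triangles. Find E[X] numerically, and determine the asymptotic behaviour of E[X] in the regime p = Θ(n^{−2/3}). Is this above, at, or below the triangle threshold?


Number of potential triangles: C(157, 3) = 632710.
Each occurs with probability p³ ≈ (0.13744)³ ≈ 2.5964542e-03.
By linearity: E[X] = C(157, 3)·p³ ≈ 632710 · 2.5964542e-03 ≈ 1642.80255.
Since α = 2/3 < 1, p = c/n^{2/3} ≫ 1/n is above the triangle threshold p ~ 1/n. Asymptotically E[X] ~ (c³/6)·n^{3(1−α)} = (4³/6)·n^{1} → ∞; triangles are abundant w.h.p.

E[X] ≈ 1642.80255; in regime p = Θ(1/n^{2/3}) E[X] diverges (above the triangle threshold p ~ 1/n).


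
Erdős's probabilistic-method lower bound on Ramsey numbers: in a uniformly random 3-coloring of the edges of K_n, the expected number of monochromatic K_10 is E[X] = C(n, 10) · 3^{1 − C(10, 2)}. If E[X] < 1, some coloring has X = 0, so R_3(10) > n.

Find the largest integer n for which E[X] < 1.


We need C(n, 10) · 3^{1 − 45} < 1, i.e. C(n, 10) < 3^{45 − 1} = 984770902183611232881.
Check values of n near the boundary:
  n = 571: C(571, 10) = 937951290893172842001; 937951290893172842001 < 984770902183611232881? YES
  n = 572: C(572, 10) = 954640815642161682606; 954640815642161682606 < 984770902183611232881? YES
  n = 573: C(573, 10) = 971597135635805762226; 971597135635805762226 < 984770902183611232881? YES
  n = 574: C(574, 10) = 988824035203816502691; 988824035203816502691 < 984770902183611232881? NO
The largest n with C(n, 10) < 984770902183611232881 is n = 573 (where E[X] = 35985079097622435638/36472996377170786403 ≈ 0.9866). Hence R_3(10) > 573, i.e. R_3(10) ≥ 574.

Largest n = 573; hence R_3(10) > 573.


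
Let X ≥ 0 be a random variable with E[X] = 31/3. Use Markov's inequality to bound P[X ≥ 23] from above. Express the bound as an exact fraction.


μ = E[X] = 31/3, a = 23.
Markov: P[X ≥ 23] ≤ μ/a = (31/3)/23 = 31/69.
Numerically: ≈ 0.4493.
(Since a = 23 > μ = 10.3333, the bound 31/69 is < 1 and informative.)

P[X ≥ 23] ≤ 31/69 ≈ 0.4493.


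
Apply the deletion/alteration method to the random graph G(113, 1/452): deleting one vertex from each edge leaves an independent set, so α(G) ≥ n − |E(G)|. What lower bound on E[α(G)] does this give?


E[|E(G)|] = C(113, 2)·p = 6328 · (1/452) = 14.
E[α(G)] ≥ n − E[|E(G)|] = 113 − 14 = 99.
Numerically: ≈ 99.000000.
(This is only a lower bound; the true E[α(G)] may be larger.)

E[α(G)] ≥ 99 ≈ 99.000000.


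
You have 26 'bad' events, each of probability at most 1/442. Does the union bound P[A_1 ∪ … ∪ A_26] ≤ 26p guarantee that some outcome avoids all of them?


Union bound: P[∪_{i=1}^{26} A_i] ≤ Σ_i P[A_i] ≤ 26·p = 26·(1/442) = 1/17.
Numerically: 1/17 ≈ 0.059.
Is 1/17 < 1? YES.
Since P[∪ A_i] ≤ 1/17 < 1, the complement has P[∩ A_i^c] ≥ 1 − 1/17 = 16/17 > 0, so some outcome avoids every A_i.

26·p = 1/17 ≈ 0.059; existence CERTIFIED by the union bound.


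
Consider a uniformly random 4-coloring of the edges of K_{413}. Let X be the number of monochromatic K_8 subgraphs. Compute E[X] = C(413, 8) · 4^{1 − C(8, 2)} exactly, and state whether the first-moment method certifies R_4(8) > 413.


E[X] = C(413, 8) · 4^{1 − 28} = 19609040195022817 · 4^{−27} = 19609040195022817/18014398509481984.
As a reduced fraction: E[X] = 19609040195022817/18014398509481984 ≈ 1.08852.
Is E[X] < 1? NO.
Since E[X] ≥ 1, the first-moment bound is inconclusive at n = 413; it does NOT by itself certify R_4(8) > 413.

E[X] = 19609040195022817/18014398509481984 ≈ 1.08852; E[X] ≥ 1; first-moment method inconclusive here.


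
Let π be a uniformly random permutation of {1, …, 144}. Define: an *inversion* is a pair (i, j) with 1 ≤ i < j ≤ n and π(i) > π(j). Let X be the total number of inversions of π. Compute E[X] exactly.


Write X = Σ X_I over the C(144, 2) = 10296 pairs i < j, with X_I the indicator of one inversion.
There are 10296 indicators.
For each fixed pair i < j, the values π(i) and π(j) are two distinct elements of {1, …, 144} in uniformly random order; by symmetry P[π(i) > π(j)] = 1/2.
By linearity: E[X] = 10296 · (1/2) = C(144, 2) · (1/2) = 10296/2 = 5148 ≈ 5148.00000.

E[X] = 5148 = 5148.00000.


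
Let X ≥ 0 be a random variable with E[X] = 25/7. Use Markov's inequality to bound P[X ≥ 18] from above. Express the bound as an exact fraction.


μ = E[X] = 25/7, a = 18.
Markov: P[X ≥ 18] ≤ μ/a = (25/7)/18 = 25/126.
Numerically: ≈ 0.198.
(Since a = 18 > μ = 3.571, the bound 25/126 is < 1 and informative.)

P[X ≥ 18] ≤ 25/126 ≈ 0.198.


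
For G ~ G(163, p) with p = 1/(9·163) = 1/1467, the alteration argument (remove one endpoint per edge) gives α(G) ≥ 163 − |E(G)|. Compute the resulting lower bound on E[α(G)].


E[|E(G)|] = C(163, 2)·p = 13203 · (1/1467) = 9.
E[α(G)] ≥ n − E[|E(G)|] = 163 − 9 = 154.
Numerically: ≈ 154.000000.
(This is only a lower bound; the true E[α(G)] may be larger.)

E[α(G)] ≥ 154 ≈ 154.000000.


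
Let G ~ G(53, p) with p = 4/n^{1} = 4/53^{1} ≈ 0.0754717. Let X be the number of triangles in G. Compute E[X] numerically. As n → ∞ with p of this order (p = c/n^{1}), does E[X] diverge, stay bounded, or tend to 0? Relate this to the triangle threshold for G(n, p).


Number of potential triangles: C(53, 3) = 23426.
Each occurs with probability p³ ≈ (0.0754717)³ ≈ 4.29885073e-04.
By linearity: E[X] = C(53, 3)·p³ ≈ 23426 · 4.29885073e-04 ≈ 10.070488.
Here α = 1, so p = 4/n is exactly at the triangle threshold p ~ 1/n. Asymptotically E[X] → c³/6 = 4³/6 = 32/3 ≈ 10.666667, a bounded constant. In this regime the triangle count is asymptotically Poisson(c³/6).

E[X] ≈ 10.070488; in regime p = Θ(1/n^{1}) E[X] stays bounded (at the triangle threshold p ~ 1/n).


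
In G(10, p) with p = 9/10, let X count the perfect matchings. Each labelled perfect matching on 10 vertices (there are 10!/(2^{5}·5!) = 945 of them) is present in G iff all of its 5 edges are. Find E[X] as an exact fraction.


K_10 has 10!/(2^{5}·5!) = 945 labelled perfect matchings.
For each such perfect matching H, let X_H = 1 if all 5 edges of H are present in G. Then P[X_H = 1] = p^{5} = (9/10)^{5} = 59049/100000.
Summing the indicators: E[X] = Σ_H E[X_H] = 945 · p^{5} = 945 · 59049/100000 = 11160261/20000.
Numerically: E[X] ≈ 558.

E[X] = 945 · (9/10)^{5} = 11160261/20000 ≈ 558.


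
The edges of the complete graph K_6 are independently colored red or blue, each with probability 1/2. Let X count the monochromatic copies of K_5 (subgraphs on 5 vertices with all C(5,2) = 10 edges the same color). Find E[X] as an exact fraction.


Let X = Σ_S X_S over the C(6, 5) = 6 subsets S of size 5, where X_S = 1 if the K_5 on S is monochromatic.
For a fixed S, the K_5 on S has C(5, 2) = 10 edges. P[all 10 edges red] = (1/2)^10, and likewise for blue, so P[monochromatic] = 2·(1/2)^10 = 2^{1 − 10} = 1/512.
Summing: E[X] = C(6, 5) · 2^{1 − 10} = 6 · 1/512 = 3/256.
Numerically: E[X] ≈ 0.01172.

E[X] = C(6,5)·2^(1−C(5,2)) = 3/256 ≈ 0.01172.


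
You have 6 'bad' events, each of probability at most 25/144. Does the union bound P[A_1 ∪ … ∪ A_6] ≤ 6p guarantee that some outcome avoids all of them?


Union bound: P[∪_{i=1}^{6} A_i] ≤ Σ_i P[A_i] ≤ 6·p = 6·(25/144) = 25/24.
Numerically: 25/24 ≈ 1.041667.
Is 25/24 < 1? NO.
Since the bound 25/24 is ≥ 1, the union bound is uninformative here; it does NOT by itself certify existence.

6·p = 25/24 ≈ 1.041667; existence NOT certified by the union bound.


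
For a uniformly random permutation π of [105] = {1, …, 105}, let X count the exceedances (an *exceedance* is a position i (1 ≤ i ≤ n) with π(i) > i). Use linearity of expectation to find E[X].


Write X = Σ_{i=1}^{105} X_i, where X_i = 1_{π(i) > i}.
For each fixed i, π(i) is uniform over {1, …, 105} (marginal of a uniform permutation), so P[π(i) > i] = (n − i)/n. Summing: Σ_{i=1}^{105} (n − i)/n = (0 + 1 + … + 104)/105 = 105(105 − 1)/(2·105) = (105 − 1)/2.
Hence E[X] = Σ_{i=1}^{105} (105 − i)/105 = 52 ≈ 52.000000.

E[X] = 52 = 52.000000.


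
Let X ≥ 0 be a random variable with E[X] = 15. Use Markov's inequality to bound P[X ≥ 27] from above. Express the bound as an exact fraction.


μ = E[X] = 15, a = 27.
Markov: P[X ≥ 27] ≤ μ/a = (15)/27 = 5/9.
Numerically: ≈ 0.5556.
(Since a = 27 > μ = 15.0000, the bound 5/9 is < 1 and informative.)

P[X ≥ 27] ≤ 5/9 ≈ 0.5556.


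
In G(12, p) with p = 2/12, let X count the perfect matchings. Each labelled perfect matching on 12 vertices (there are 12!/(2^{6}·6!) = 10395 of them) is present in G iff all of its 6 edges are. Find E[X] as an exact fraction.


K_12 has 12!/(2^{6}·6!) = 10395 labelled perfect matchings.
For each such perfect matching H, let X_H = 1 if all 6 edges of H are present in G. Then P[X_H = 1] = p^{6} = (1/6)^{6} = 1/46656.
By linearity of expectation: E[X] = Σ_H E[X_H] = 10395 · p^{6} = 10395 · 1/46656 = 385/1728.
Numerically: E[X] ≈ 0.223.

E[X] = 10395 · (1/6)^{6} = 385/1728 ≈ 0.223.


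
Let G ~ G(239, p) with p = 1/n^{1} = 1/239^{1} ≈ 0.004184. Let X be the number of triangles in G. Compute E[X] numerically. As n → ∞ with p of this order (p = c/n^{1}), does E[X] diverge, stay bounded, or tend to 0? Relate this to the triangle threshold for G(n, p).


Number of potential triangles: C(239, 3) = 2246839.
Each occurs with probability p³ ≈ (0.004184)³ ≈ 7.324978e-08.
By linearity: E[X] = C(239, 3)·p³ ≈ 2246839 · 7.324978e-08 ≈ 0.1646.
Here α = 1, so p = 1/n is exactly at the triangle threshold p ~ 1/n. Asymptotically E[X] → c³/6 = 1³/6 = 1/6 ≈ 0.1667, a bounded constant. In this regime the triangle count is asymptotically Poisson(c³/6).

E[X] ≈ 0.1646; in regime p = Θ(1/n^{1}) E[X] stays bounded (at the triangle threshold p ~ 1/n).


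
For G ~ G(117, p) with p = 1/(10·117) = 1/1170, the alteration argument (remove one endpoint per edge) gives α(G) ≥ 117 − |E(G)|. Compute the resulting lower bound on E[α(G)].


E[|E(G)|] = C(117, 2)·p = 6786 · (1/1170) = 29/5.
E[α(G)] ≥ n − E[|E(G)|] = 117 − 29/5 = 556/5.
Numerically: ≈ 111.200000.
(This is only a lower bound; the true E[α(G)] may be larger.)

E[α(G)] ≥ 556/5 ≈ 111.200000.


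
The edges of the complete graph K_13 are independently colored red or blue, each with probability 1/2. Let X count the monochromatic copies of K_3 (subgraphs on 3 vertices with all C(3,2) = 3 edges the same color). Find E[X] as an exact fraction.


Let X = Σ_S X_S over the C(13, 3) = 286 subsets S of size 3, where X_S = 1 if the K_3 on S is monochromatic.
For a fixed S, the K_3 on S has C(3, 2) = 3 edges. P[all 3 edges red] = (1/2)^3, and likewise for blue, so P[monochromatic] = 2·(1/2)^3 = 2^{1 − 3} = 1/4.
Summing: E[X] = C(13, 3) · 2^{1 − 3} = 286 · 1/4 = 143/2.
Numerically: E[X] ≈ 71.500000.

E[X] = C(13,3)·2^(1−C(3,2)) = 143/2 ≈ 71.500000.


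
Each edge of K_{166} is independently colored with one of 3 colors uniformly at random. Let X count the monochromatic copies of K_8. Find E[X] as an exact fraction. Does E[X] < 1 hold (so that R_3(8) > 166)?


E[X] = C(166, 8) · 3^{1 − 28} = 12049276177620 · 3^{−27} = 12049276177620/7625597484987.
As a reduced fraction: E[X] = 148756496020/94143178827 ≈ 1.580.
Is E[X] < 1? NO.
Since E[X] ≥ 1, the first-moment bound is inconclusive at n = 166; it does NOT by itself certify R_3(8) > 166.

E[X] = 148756496020/94143178827 ≈ 1.580; E[X] ≥ 1; first-moment method inconclusive here.


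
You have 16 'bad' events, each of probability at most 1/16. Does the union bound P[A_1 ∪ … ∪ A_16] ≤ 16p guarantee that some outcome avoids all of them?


Union bound: P[∪_{i=1}^{16} A_i] ≤ Σ_i P[A_i] ≤ 16·p = 16·(1/16) = 1.
Numerically: 1 ≈ 1.000000.
Is 1 < 1? NO.
Since the bound 1 is ≥ 1, the union bound is uninformative here; it does NOT by itself certify existence.

16·p = 1 ≈ 1.000000; existence NOT certified by the union bound.


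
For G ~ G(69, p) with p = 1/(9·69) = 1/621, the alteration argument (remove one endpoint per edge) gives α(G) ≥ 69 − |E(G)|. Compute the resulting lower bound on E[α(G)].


E[|E(G)|] = C(69, 2)·p = 2346 · (1/621) = 34/9.
E[α(G)] ≥ n − E[|E(G)|] = 69 − 34/9 = 587/9.
Numerically: ≈ 65.22222.
(This is only a lower bound; the true E[α(G)] may be larger.)

E[α(G)] ≥ 587/9 ≈ 65.22222.


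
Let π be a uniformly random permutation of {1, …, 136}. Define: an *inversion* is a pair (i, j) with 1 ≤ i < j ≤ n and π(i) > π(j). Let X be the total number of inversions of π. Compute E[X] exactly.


Write X = Σ X_I over the C(136, 2) = 9180 pairs i < j, with X_I the indicator of one inversion.
There are 9180 indicators.
For each fixed pair i < j, the values π(i) and π(j) are two distinct elements of {1, …, 136} in uniformly random order; by symmetry P[π(i) > π(j)] = 1/2.
By linearity: E[X] = 9180 · (1/2) = C(136, 2) · (1/2) = 9180/2 = 4590 ≈ 4590.000000.

E[X] = 4590 = 4590.000000.


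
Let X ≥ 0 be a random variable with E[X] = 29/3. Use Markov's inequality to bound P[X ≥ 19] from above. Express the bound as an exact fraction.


μ = E[X] = 29/3, a = 19.
Markov: P[X ≥ 19] ≤ μ/a = (29/3)/19 = 29/57.
Numerically: ≈ 0.508772.
(Since a = 19 > μ = 9.666667, the bound 29/57 is < 1 and informative.)

P[X ≥ 19] ≤ 29/57 ≈ 0.508772.


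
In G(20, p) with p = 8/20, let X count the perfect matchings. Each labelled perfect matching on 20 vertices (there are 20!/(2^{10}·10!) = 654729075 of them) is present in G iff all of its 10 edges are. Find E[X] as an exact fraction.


K_20 has 20!/(2^{10}·10!) = 654729075 labelled perfect matchings.
For each such perfect matching H, let X_H = 1 if all 10 edges of H are present in G. Then P[X_H = 1] = p^{10} = (2/5)^{10} = 1024/9765625.
By linearity: E[X] = Σ_H E[X_H] = 654729075 · p^{10} = 654729075 · 1024/9765625 = 26817702912/390625.
Numerically: E[X] ≈ 68653.3.

E[X] = 654729075 · (2/5)^{10} = 26817702912/390625 ≈ 68653.3.


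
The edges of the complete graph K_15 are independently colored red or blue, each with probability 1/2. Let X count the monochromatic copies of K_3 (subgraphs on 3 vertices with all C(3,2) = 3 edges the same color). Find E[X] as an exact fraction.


Let X = Σ_S X_S over the C(15, 3) = 455 subsets S of size 3, where X_S = 1 if the K_3 on S is monochromatic.
For a fixed S, the K_3 on S has C(3, 2) = 3 edges. P[all 3 edges red] = (1/2)^3, and likewise for blue, so P[monochromatic] = 2·(1/2)^3 = 2^{1 − 3} = 1/4.
By linearity: E[X] = C(15, 3) · 2^{1 − 3} = 455 · 1/4 = 455/4.
Numerically: E[X] ≈ 113.750.

E[X] = C(15,3)·2^(1−C(3,2)) = 455/4 ≈ 113.750.


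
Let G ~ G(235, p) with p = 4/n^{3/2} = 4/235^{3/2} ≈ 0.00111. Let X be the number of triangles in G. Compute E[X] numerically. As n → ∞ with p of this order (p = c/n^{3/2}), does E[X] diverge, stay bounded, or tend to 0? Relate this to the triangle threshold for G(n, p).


Number of potential triangles: C(235, 3) = 2135445.
Each occurs with probability p³ ≈ (0.00111)³ ≈ 1.368909e-09.
By linearity: E[X] = C(235, 3)·p³ ≈ 2135445 · 1.368909e-09 ≈ 0.0029.
Since α = 3/2 > 1, p = c/n^{3/2} = o(1/n) is below the triangle threshold p ~ 1/n. Asymptotically E[X] ~ (c³/6)·n^{3(1−α)} = (4³/6)·n^{-1.5} → 0, so by Markov's inequality G has no triangles w.h.p.

E[X] ≈ 0.0029; in regime p = Θ(1/n^{3/2}) E[X] tends to 0 (below the triangle threshold p ~ 1/n).


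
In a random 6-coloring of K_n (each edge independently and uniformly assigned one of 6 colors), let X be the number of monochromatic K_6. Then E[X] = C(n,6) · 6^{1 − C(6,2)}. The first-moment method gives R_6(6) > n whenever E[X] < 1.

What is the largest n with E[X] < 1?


We need C(n, 6) · 6^{1 − 15} < 1, i.e. C(n, 6) < 6^{15 − 1} = 78364164096.
Check values of n near the boundary:
  n = 195: C(195, 6) = 70656049360; 70656049360 < 78364164096? YES
  n = 196: C(196, 6) = 72887293024; 72887293024 < 78364164096? YES
  n = 197: C(197, 6) = 75176946208; 75176946208 < 78364164096? YES
  n = 198: C(198, 6) = 77526225777; 77526225777 < 78364164096? YES
  n = 199: C(199, 6) = 79936367511; 79936367511 < 78364164096? NO
  n = 200: C(200, 6) = 82408626300; 82408626300 < 78364164096? NO
The largest n with C(n, 6) < 78364164096 is n = 198 (where E[X] = 25842075259/26121388032 ≈ 0.989). Hence R_6(6) > 198, i.e. R_6(6) ≥ 199.

Largest n = 198; hence R_6(6) > 198.


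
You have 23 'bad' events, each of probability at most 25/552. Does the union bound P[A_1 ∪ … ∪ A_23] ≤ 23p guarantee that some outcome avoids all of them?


Union bound: P[∪_{i=1}^{23} A_i] ≤ Σ_i P[A_i] ≤ 23·p = 23·(25/552) = 25/24.
Numerically: 25/24 ≈ 1.042.
Is 25/24 < 1? NO.
Since the bound 25/24 is ≥ 1, the union bound is uninformative here; it does NOT by itself certify existence.

23·p = 25/24 ≈ 1.042; existence NOT certified by the union bound.


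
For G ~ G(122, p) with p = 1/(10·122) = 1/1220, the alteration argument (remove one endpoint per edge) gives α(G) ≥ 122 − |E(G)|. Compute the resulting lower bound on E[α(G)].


E[|E(G)|] = C(122, 2)·p = 7381 · (1/1220) = 121/20.
E[α(G)] ≥ n − E[|E(G)|] = 122 − 121/20 = 2319/20.
Numerically: ≈ 115.950.
(This is only a lower bound; the true E[α(G)] may be larger.)

E[α(G)] ≥ 2319/20 ≈ 115.950.


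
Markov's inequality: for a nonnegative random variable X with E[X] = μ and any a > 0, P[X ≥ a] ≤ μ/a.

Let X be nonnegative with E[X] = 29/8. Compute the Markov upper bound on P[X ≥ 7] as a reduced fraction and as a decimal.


μ = E[X] = 29/8, a = 7.
Markov: P[X ≥ 7] ≤ μ/a = (29/8)/7 = 29/56.
Numerically: ≈ 0.5179.
(Since a = 7 > μ = 3.6250, the bound 29/56 is < 1 and informative.)

P[X ≥ 7] ≤ 29/56 ≈ 0.5179.


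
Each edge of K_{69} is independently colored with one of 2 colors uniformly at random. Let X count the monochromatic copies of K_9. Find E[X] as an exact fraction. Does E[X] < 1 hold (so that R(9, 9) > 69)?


E[X] = C(69, 9) · 2^{1 − 36} = 56672074888 · 2^{−35} = 56672074888/34359738368.
As a reduced fraction: E[X] = 7084009361/4294967296 ≈ 1.6493745.
Is E[X] < 1? NO.
Since E[X] ≥ 1, the first-moment bound is inconclusive at n = 69; it does NOT by itself certify R(9, 9) > 69.

E[X] = 7084009361/4294967296 ≈ 1.6493745; E[X] ≥ 1; first-moment method inconclusive here.


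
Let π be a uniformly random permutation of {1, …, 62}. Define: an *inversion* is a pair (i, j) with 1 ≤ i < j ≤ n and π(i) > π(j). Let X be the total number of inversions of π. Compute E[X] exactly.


Write X = Σ X_I over the C(62, 2) = 1891 pairs i < j, with X_I the indicator of one inversion.
There are 1891 indicators.
For each fixed pair i < j, the values π(i) and π(j) are two distinct elements of {1, …, 62} in uniformly random order; by symmetry P[π(i) > π(j)] = 1/2.
By linearity: E[X] = 1891 · (1/2) = C(62, 2) · (1/2) = 1891/2 = 1891/2 ≈ 945.500.

E[X] = 1891/2 = 945.500.


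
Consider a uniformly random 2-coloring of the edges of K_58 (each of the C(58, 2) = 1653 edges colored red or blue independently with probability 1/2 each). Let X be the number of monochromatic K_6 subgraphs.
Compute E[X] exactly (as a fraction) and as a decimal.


Let X = Σ_S X_S over the C(58, 6) = 40475358 subsets S of size 6, where X_S = 1 if the K_6 on S is monochromatic.
For a fixed S, the K_6 on S has C(6, 2) = 15 edges. P[all 15 edges red] = (1/2)^15, and likewise for blue, so P[monochromatic] = 2·(1/2)^15 = 2^{1 − 15} = 1/16384.
By linearity: E[X] = C(58, 6) · 2^{1 − 15} = 40475358 · 1/16384 = 20237679/8192.
Numerically: E[X] ≈ 2470.4198.

E[X] = C(58,6)·2^(1−C(6,2)) = 20237679/8192 ≈ 2470.4198.


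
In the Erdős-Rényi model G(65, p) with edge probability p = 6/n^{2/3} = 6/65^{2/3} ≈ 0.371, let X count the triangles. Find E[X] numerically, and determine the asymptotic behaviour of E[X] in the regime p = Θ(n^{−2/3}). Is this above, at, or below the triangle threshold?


Number of potential triangles: C(65, 3) = 43680.
Each occurs with probability p³ ≈ (0.371)³ ≈ 5.11243e-02.
By linearity: E[X] = C(65, 3)·p³ ≈ 43680 · 5.11243e-02 ≈ 2233.108.
Since α = 2/3 < 1, p = c/n^{2/3} ≫ 1/n is above the triangle threshold p ~ 1/n. Asymptotically E[X] ~ (c³/6)·n^{3(1−α)} = (6³/6)·n^{1} → ∞; triangles are abundant w.h.p.

E[X] ≈ 2233.108; in regime p = Θ(1/n^{2/3}) E[X] diverges (above the triangle threshold p ~ 1/n).


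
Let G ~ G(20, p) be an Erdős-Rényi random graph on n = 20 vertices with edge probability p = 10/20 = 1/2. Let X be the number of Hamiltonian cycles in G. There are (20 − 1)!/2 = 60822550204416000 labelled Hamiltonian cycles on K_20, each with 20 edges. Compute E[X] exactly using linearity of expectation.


K_20 has (20 − 1)!/2 = 60822550204416000 labelled Hamiltonian cycles.
For each such Hamiltonian cycle H, let X_H = 1 if all 20 edges of H are present in G. Then P[X_H = 1] = p^{20} = (1/2)^{20} = 1/1048576.
Summing the indicators: E[X] = Σ_H E[X_H] = 60822550204416000 · p^{20} = 60822550204416000 · 1/1048576 = 1856156927625/32.
Numerically: E[X] ≈ 5.8005e+10.

E[X] = 60822550204416000 · (1/2)^{20} = 1856156927625/32 ≈ 5.8005e+10.
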